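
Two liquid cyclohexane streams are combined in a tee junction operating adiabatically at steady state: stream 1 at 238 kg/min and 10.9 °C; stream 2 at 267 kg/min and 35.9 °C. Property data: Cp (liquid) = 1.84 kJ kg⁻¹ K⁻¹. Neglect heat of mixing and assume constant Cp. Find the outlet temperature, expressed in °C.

No heat crosses the boundary, so H_out = H_in.
Σ ṁᵢCp,ᵢTᵢ = 238×1.84×10.9 + 267×1.84×35.9 = 22410
Σ ṁᵢCp,ᵢ = 238×1.84 + 267×1.84 = 929.2
T_out = 22410 / 929.2 = 24.118 °C

T_out = 24.1 °C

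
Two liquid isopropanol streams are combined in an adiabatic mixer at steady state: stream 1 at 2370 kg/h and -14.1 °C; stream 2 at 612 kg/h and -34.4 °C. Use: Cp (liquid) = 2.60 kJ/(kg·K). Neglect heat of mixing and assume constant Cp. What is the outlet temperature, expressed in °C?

T_out = -18.3 °C

Energy balance with Q = 0: Σ ṁᵢCp,ᵢ(T_out − Tᵢ) = 0
T_out = Σ ṁᵢCp,ᵢTᵢ / Σ ṁᵢCp,ᵢ
      = -141620 / 7753.2 = -18.266 °C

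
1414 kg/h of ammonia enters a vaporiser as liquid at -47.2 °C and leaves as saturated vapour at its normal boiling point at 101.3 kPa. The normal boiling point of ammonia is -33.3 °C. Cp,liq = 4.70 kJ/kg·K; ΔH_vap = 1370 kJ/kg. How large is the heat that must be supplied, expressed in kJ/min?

Q = 33800 kJ/min

liquid -47.2→-33.3 °C: 65.33 kJ/kg
vaporisation at -33.3 °C: 1370 kJ/kg
Δh = 65.33 + 1370 = 1435.3 kJ/kg
Q = ṁ·Δh = 1414 kg/h × 1435.3 kJ/kg = 2.0296e+06 kJ/h
|Q| = 563.77 kW = 33826 kJ/min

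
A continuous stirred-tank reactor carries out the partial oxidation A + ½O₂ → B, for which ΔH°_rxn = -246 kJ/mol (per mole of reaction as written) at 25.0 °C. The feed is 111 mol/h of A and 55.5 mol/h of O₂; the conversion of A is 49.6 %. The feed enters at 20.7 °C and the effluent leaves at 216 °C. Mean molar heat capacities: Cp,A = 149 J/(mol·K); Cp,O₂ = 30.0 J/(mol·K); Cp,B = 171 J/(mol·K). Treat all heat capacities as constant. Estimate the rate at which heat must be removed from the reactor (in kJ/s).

Extent of reaction ξ = 0.496 × 111 = 55.056 mol/h
Reaction term: ξ·ΔH°_rxn = 55.056 × -246 = -13544 kJ/h
Sensible, feed 20.7→25 °C: 78.277 kJ/h
Outlet flows (mol/h): A 55.944, O₂ 27.972, B 55.056
Sensible, products 25→216 °C: 3550.6 kJ/h
Q = ΔH = -9914.9 kJ/h = -2.7541 kW
Heat removed = 2.7541 kJ/s

Q_out = 2.75 kJ/s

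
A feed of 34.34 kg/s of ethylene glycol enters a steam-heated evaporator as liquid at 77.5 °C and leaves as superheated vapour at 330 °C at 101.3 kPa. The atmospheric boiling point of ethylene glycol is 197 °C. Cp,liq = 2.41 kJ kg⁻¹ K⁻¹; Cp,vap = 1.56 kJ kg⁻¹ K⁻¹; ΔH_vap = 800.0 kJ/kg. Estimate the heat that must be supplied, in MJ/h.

Q = 160000 MJ/h

liquid 77.5→197 °C: 288 kJ/kg
vaporisation at 197 °C: 800 kJ/kg
vapour 197→330 °C: 207.48 kJ/kg
Δh = 288 + 800 + 207.48 = 1295.5 kJ/kg
Q = ṁ·Δh = 34.34 kg/s × 1295.5 kJ/kg = 44487 kJ/s
|Q| = 44487 kW = 160150 MJ/h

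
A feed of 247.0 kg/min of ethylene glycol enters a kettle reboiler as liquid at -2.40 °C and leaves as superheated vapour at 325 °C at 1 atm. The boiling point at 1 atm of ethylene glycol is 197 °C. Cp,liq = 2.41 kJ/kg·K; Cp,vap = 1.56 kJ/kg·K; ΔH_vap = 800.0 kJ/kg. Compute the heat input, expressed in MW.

liquid -2.40→197 °C: 480.55 kJ/kg
vaporisation at 197 °C: 800 kJ/kg
vapour 197→325 °C: 199.68 kJ/kg
Δh = 480.55 + 800 + 199.68 = 1480.2 kJ/kg
Q = ṁ·Δh = 247.0 kg/min × 1480.2 kJ/kg = 365620 kJ/min
|Q| = 6093.6 kW = 6.0936 MW

Q = 6.09 MW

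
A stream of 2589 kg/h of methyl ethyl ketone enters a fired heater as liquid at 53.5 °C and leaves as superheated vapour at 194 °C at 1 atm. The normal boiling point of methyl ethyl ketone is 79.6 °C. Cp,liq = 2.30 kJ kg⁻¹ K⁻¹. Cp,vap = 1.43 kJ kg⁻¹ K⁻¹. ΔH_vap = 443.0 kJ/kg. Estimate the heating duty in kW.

Q = 479 kW

liquid 53.5→79.6 °C: 60.03 kJ/kg
vaporisation at 79.6 °C: 443 kJ/kg
vapour 79.6→194 °C: 163.59 kJ/kg
Δh = 60.03 + 443 + 163.59 = 666.62 kJ/kg
Q = ṁ·Δh = 2589 kg/h × 666.62 kJ/kg = 1.7259e+06 kJ/h
|Q| = 479.41 kW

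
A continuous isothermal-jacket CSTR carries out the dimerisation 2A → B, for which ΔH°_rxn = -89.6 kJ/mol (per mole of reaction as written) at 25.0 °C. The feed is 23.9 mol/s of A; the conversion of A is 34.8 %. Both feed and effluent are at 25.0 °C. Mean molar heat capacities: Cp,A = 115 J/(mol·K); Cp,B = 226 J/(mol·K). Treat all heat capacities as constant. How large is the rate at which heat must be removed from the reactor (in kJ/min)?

Q_out = 22400 kJ/min

Extent of reaction ξ = 0.348 × 23.9 / 2 = 4.1586 mol/s
Reaction term: ξ·ΔH°_rxn = 4.1586 × -89.6 = -372.61 kJ/s
Q = ΔH = -372.61 kJ/s = -372.61 kW
Heat removed = 22357 kJ/min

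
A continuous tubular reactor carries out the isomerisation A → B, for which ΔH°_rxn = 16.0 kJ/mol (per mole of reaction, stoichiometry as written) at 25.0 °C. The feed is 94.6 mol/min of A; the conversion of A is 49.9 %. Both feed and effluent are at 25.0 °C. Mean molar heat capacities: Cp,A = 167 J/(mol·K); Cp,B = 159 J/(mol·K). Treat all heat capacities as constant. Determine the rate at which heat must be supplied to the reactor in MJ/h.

Extent of reaction ξ = 0.499 × 94.6 = 47.205 mol/min
Reaction term: ξ·ΔH°_rxn = 47.205 × 16.0 = 755.29 kJ/min
Q = ΔH = 755.29 kJ/min = 12.588 kW
Heat supplied = 45.317 MJ/h

Q_in = 45.3 MJ/h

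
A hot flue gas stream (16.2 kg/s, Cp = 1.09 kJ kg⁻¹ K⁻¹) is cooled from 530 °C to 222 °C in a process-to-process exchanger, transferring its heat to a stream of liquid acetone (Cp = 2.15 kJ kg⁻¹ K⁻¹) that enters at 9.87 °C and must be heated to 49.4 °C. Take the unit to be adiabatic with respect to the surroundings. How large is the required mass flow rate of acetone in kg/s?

ṁ_c = 64.0 kg/s

Heat released by hot stream: Q = 16.2 × 1.09 × (530 − 222) = 5438.7 kJ/s
Energy balance on cold side (adiabatic exchanger): Q = ṁ_c·Cp_c·(T_c,out − T_c,in)
ṁ_c = 5438.7 / [2.15 × (49.4 − 9.87)] = 63.992 kg/s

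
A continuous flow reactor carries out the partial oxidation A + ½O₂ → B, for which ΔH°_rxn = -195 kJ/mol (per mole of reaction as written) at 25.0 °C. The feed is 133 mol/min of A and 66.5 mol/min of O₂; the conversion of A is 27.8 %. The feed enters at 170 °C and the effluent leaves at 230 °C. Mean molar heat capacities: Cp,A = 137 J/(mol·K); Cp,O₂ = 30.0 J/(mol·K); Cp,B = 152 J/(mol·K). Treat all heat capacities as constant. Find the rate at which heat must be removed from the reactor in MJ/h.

Q_out = 360 MJ/h

Extent of reaction ξ = 0.278 × 133 = 36.974 mol/min
Reaction term: ξ·ΔH°_rxn = 36.974 × -195 = -7209.9 kJ/min
Sensible, feed 170→25 °C: -2931.3 kJ/min
Outlet flows (mol/min): A 96.026, O₂ 48.013, B 36.974
Sensible, products 25→230 °C: 4144.3 kJ/min
Q = ΔH = -5997 kJ/min = -99.95 kW
Heat removed = 359.82 MJ/h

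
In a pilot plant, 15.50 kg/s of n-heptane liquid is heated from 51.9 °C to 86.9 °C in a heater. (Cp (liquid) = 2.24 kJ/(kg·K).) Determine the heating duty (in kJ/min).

Q = 72900 kJ/min

Q = ṁ·Cp·ΔT = 15.50 × 2.24 × (86.9 − 51.9) = 1215.2 kJ/s
Heating duty = 72912 kJ/min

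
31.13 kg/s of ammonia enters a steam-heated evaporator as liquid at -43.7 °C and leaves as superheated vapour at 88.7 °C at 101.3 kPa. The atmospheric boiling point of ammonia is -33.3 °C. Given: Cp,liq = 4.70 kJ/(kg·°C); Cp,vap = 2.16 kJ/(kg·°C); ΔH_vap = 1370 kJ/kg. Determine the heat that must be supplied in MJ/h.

liquid -43.7→-33.3 °C: 48.88 kJ/kg
vaporisation at -33.3 °C: 1370 kJ/kg
vapour -33.3→88.7 °C: 263.52 kJ/kg
Δh = 48.88 + 1370 + 263.52 = 1682.4 kJ/kg
Q = ṁ·Δh = 31.13 kg/s × 1682.4 kJ/kg = 52373 kJ/s
|Q| = 52373 kW = 188540 MJ/h

Q = 189000 MJ/h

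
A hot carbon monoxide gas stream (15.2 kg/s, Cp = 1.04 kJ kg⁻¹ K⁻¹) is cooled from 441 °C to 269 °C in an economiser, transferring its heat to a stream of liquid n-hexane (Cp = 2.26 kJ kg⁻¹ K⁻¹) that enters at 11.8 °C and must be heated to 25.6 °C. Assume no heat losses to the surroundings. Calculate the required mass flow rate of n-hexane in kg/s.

Heat released by hot stream: Q = 15.2 × 1.04 × (441 − 269) = 2719 kJ/s
Energy balance on cold side (adiabatic exchanger): Q = ṁ_c·Cp_c·(T_c,out − T_c,in)
ṁ_c = 2719 / [2.26 × (25.6 − 11.8)] = 87.18 kg/s

ṁ_c = 87.2 kg/s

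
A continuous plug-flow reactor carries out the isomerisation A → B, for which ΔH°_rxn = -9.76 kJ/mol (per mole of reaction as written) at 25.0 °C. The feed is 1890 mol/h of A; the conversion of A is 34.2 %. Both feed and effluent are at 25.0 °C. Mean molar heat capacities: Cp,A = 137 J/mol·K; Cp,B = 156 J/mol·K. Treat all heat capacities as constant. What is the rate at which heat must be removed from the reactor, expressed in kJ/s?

Extent of reaction ξ = 0.342 × 1890 = 646.38 mol/h
Reaction term: ξ·ΔH°_rxn = 646.38 × -9.76 = -6308.7 kJ/h
Q = ΔH = -6308.7 kJ/h = -1.7524 kW
Heat removed = 1.7524 kJ/s

Q_out = 1.75 kJ/s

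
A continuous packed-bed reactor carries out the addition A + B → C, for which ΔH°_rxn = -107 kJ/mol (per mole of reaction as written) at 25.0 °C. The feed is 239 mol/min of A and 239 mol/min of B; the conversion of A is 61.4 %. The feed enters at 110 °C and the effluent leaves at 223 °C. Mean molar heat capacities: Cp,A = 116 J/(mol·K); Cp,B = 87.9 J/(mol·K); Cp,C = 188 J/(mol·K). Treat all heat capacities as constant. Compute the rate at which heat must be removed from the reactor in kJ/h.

Extent of reaction ξ = 0.614 × 239 = 146.75 mol/min
Reaction term: ξ·ΔH°_rxn = 146.75 × -107 = -15702 kJ/min
Sensible, feed 110→25 °C: -4142.2 kJ/min
Outlet flows (mol/min): A 92.254, B 92.254, C 146.75
Sensible, products 25→223 °C: 9187 kJ/min
Q = ΔH = -10657 kJ/min = -177.62 kW
Heat removed = 639420 kJ/h

Q_out = 639000 kJ/h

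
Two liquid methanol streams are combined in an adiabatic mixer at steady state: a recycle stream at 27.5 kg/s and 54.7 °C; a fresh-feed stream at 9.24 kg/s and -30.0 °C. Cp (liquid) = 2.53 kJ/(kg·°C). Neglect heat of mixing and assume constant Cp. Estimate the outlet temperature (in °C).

T_out = 33.4 °C

Adiabatic, steady state ⇒ Σ ṁᵢCp,ᵢ(T_out − Tᵢ) = 0
Σ ṁᵢCp,ᵢTᵢ = 27.5×2.53×54.7 + 9.24×2.53×-30.0 = 3104.4
Σ ṁᵢCp,ᵢ = 27.5×2.53 + 9.24×2.53 = 92.952
T_out = 3104.4 / 92.952 = 33.398 °C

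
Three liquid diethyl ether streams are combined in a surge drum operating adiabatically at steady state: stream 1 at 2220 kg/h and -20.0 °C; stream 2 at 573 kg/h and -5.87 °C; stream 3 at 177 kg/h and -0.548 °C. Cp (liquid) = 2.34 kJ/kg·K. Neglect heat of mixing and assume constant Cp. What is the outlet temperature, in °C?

No heat crosses the boundary, so H_out = H_in.
Σ ṁᵢCp,ᵢTᵢ = 2220×2.34×-20.0 + 573×2.34×-5.87 + 177×2.34×-0.548 = -111990
Σ ṁᵢCp,ᵢ = 2220×2.34 + 573×2.34 + 177×2.34 = 6949.8
T_out = -111990 / 6949.8 = -16.115 °C

T_out = -16.1 °C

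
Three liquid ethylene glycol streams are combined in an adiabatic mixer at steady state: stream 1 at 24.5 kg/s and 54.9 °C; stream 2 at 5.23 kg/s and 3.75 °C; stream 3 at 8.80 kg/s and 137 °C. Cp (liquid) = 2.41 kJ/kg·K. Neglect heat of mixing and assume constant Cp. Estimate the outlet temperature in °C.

T_out = 66.7 °C

No heat crosses the boundary, so H_out = H_in.
Σ ṁᵢCp,ᵢTᵢ = 24.5×2.41×54.9 + 5.23×2.41×3.75 + 8.80×2.41×137 = 6194.3
Σ ṁᵢCp,ᵢ = 24.5×2.41 + 5.23×2.41 + 8.80×2.41 = 92.857
T_out = 6194.3 / 92.857 = 66.708 °C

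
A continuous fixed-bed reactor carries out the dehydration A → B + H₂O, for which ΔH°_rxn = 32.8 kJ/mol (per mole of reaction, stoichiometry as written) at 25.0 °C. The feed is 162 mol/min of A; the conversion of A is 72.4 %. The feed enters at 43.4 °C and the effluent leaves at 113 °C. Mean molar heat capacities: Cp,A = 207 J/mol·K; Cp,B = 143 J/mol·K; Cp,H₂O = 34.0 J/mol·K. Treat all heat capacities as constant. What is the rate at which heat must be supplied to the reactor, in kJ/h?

Q_in = 352000 kJ/h

Extent of reaction ξ = 0.724 × 162 = 117.29 mol/min
Reaction term: ξ·ΔH°_rxn = 117.29 × 32.8 = 3847 kJ/min
Sensible, feed 43.4→25 °C: -617.03 kJ/min
Outlet flows (mol/min): A 44.712, B 117.29, H₂O 117.29
Sensible, products 25→113 °C: 2641.4 kJ/min
Q = ΔH = 5871.4 kJ/min = 97.856 kW
Heat supplied = 352280 kJ/h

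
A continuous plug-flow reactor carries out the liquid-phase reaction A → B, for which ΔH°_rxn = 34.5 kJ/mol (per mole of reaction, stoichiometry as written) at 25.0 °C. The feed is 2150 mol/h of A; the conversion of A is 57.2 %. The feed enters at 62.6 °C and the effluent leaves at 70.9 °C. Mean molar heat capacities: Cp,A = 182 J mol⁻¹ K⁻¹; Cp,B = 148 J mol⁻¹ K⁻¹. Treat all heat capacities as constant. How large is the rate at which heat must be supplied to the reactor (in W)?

Q_in = 12200 W

Extent of reaction ξ = 0.572 × 2150 = 1229.8 mol/h
Reaction term: ξ·ΔH°_rxn = 1229.8 × 34.5 = 42428 kJ/h
Sensible, feed 62.6→25 °C: -14713 kJ/h
Outlet flows (mol/h): A 920.2, B 1229.8
Sensible, products 25→70.9 °C: 16041 kJ/h
Q = ΔH = 43757 kJ/h = 12.155 kW
Heat supplied = 12155 W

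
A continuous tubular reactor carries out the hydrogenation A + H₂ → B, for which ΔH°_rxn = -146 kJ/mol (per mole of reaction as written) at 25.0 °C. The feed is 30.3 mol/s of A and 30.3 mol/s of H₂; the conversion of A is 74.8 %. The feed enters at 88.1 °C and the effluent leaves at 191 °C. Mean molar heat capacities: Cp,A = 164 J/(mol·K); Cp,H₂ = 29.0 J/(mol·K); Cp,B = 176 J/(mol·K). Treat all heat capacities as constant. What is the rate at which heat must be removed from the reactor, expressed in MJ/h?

Q_out = 9980 MJ/h

Extent of reaction ξ = 0.748 × 30.3 = 22.664 mol/s
Reaction term: ξ·ΔH°_rxn = 22.664 × -146 = -3309 kJ/s
Sensible, feed 88.1→25 °C: -369 kJ/s
Outlet flows (mol/s): A 7.6356, H₂ 7.6356, B 22.664
Sensible, products 25→191 °C: 906.79 kJ/s
Q = ΔH = -2771.2 kJ/s = -2771.2 kW
Heat removed = 9976.4 MJ/h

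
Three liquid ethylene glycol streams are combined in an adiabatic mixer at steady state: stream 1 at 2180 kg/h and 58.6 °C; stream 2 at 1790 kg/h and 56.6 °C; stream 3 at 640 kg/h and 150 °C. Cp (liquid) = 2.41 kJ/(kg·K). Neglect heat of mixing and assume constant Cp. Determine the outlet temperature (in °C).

T_out = 70.5 °C

No heat crosses the boundary, so H_out = H_in.
T_out = Σ ṁᵢCp,ᵢTᵢ / Σ ṁᵢCp,ᵢ
      = 783400 / 11110 = 70.512 °C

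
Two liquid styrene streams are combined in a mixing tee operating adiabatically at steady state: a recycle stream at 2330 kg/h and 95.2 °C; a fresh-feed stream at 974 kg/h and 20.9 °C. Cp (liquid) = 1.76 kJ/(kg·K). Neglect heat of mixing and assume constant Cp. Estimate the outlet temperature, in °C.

T_out = 73.3 °C

Adiabatic, steady state ⇒ Σ ṁᵢCp,ᵢ(T_out − Tᵢ) = 0
T_out = Σ ṁᵢCp,ᵢTᵢ / Σ ṁᵢCp,ᵢ
      = 426220 / 5815 = 73.297 °C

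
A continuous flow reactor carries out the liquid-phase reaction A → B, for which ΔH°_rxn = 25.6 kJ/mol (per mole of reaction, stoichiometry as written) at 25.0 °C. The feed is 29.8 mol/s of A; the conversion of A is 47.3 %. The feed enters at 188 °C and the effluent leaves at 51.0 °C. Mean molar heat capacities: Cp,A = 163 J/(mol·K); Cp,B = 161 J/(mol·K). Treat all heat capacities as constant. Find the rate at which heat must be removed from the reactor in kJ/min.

Q_out = 18300 kJ/min

Extent of reaction ξ = 0.473 × 29.8 = 14.095 mol/s
Reaction term: ξ·ΔH°_rxn = 14.095 × 25.6 = 360.84 kJ/s
Sensible, feed 188→25 °C: -791.76 kJ/s
Outlet flows (mol/s): A 15.705, B 14.095
Sensible, products 25→51.0 °C: 125.56 kJ/s
Q = ΔH = -305.35 kJ/s = -305.35 kW
Heat removed = 18321 kJ/min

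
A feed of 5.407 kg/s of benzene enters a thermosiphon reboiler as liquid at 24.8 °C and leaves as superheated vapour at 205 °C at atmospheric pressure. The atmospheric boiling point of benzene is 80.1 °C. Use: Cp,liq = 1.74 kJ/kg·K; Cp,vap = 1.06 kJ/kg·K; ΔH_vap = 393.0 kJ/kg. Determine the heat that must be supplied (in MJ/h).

Q = 12100 MJ/h

liquid 24.8→80.1 °C: 96.222 kJ/kg
vaporisation at 80.1 °C: 393 kJ/kg
vapour 80.1→205 °C: 132.39 kJ/kg
Δh = 96.222 + 393 + 132.39 = 621.62 kJ/kg
Q = ṁ·Δh = 5.407 kg/s × 621.62 kJ/kg = 3361.1 kJ/s
|Q| = 3361.1 kW = 12100 MJ/h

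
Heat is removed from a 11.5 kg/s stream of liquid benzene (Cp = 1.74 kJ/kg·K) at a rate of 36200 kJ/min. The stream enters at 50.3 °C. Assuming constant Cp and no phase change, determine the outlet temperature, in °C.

Q = 36200 kJ/min = 603.33 kJ/s
ΔT = Q/(ṁ·Cp) = 603.33/(11.5×1.74) = 30.152 K
T_out = 50.3 − 30.152 = 20.148 °C

T_out = 20.1 °C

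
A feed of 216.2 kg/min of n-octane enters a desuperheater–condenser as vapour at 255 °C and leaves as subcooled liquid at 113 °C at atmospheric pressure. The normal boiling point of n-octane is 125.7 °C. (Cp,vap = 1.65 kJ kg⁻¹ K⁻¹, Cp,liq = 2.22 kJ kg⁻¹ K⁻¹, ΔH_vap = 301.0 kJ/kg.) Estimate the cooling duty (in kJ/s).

vapour 255→125.7 °C: -213.34 kJ/kg
condensation at 125.7 °C: -301 kJ/kg
liquid 125.7→113 °C: -28.194 kJ/kg
Δh = -213.34 + -301 + -28.194 = -542.54 kJ/kg
Q = ṁ·Δh = 216.2 kg/min × -542.54 kJ/kg = -117300 kJ/min
|Q| = 1954.9 kW

Q_c = 1950 kJ/s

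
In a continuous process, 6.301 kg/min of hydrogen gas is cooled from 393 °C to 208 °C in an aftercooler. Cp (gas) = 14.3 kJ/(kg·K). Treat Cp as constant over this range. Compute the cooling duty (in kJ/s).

Q = ṁ·Cp·ΔT = 6.301 × 14.3 × (208 − 393) = -16669 kJ/min
Converting: 16669 / 60 s = 277.82 kW

Q_c = 278 kJ/s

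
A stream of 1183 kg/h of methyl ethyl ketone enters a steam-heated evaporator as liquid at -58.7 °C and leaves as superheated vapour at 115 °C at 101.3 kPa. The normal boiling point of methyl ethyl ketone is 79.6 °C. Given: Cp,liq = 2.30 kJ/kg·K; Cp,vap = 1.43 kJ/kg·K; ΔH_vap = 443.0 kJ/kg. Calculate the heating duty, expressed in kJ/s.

Q = 267 kJ/s

liquid -58.7→79.6 °C: 318.09 kJ/kg
vaporisation at 79.6 °C: 443 kJ/kg
vapour 79.6→115 °C: 50.622 kJ/kg
Δh = 318.09 + 443 + 50.622 = 811.71 kJ/kg
Q = ṁ·Δh = 1183 kg/h × 811.71 kJ/kg = 960260 kJ/h
|Q| = 266.74 kW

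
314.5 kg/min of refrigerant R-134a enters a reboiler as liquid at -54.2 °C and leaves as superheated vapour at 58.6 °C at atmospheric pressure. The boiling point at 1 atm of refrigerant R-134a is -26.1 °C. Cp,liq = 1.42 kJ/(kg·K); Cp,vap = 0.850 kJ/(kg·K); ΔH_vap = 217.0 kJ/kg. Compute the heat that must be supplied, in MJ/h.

liquid -54.2→-26.1 °C: 39.902 kJ/kg
vaporisation at -26.1 °C: 217 kJ/kg
vapour -26.1→58.6 °C: 71.995 kJ/kg
Δh = 39.902 + 217 + 71.995 = 328.9 kJ/kg
Q = ṁ·Δh = 314.5 kg/min × 328.9 kJ/kg = 103440 kJ/min
|Q| = 1724 kW = 6206.3 MJ/h

Q = 6210 MJ/h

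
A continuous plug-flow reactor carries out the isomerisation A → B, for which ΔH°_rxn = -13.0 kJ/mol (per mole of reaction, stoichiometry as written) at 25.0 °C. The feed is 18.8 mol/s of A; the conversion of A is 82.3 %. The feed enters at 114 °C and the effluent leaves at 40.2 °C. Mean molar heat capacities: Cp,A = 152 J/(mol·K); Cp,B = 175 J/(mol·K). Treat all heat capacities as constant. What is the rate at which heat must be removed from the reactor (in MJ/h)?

Extent of reaction ξ = 0.823 × 18.8 = 15.472 mol/s
Reaction term: ξ·ΔH°_rxn = 15.472 × -13.0 = -201.14 kJ/s
Sensible, feed 114→25 °C: -254.33 kJ/s
Outlet flows (mol/s): A 3.3276, B 15.472
Sensible, products 25→40.2 °C: 48.845 kJ/s
Q = ΔH = -406.62 kJ/s = -406.62 kW
Heat removed = 1463.8 MJ/h

Q_out = 1460 MJ/h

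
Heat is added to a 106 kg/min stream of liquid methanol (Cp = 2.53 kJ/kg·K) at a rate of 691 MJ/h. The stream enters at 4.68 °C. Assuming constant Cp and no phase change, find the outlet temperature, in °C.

T_out = 47.6 °C

Q = 691 MJ/h = 11517 kJ/min
ΔT = Q/(ṁ·Cp) = 11517/(106×2.53) = 42.944 K
T_out = 4.68 + 42.944 = 47.624 °C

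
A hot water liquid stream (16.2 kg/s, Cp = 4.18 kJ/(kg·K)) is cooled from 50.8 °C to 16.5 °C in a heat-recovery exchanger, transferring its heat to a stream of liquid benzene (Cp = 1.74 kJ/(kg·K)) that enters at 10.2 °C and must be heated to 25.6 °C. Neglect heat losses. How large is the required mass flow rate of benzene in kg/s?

ṁ_c = 86.7 kg/s

Heat released by hot stream: Q = 16.2 × 4.18 × (50.8 − 16.5) = 2322.7 kJ/s
Energy balance on cold side (adiabatic exchanger): Q = ṁ_c·Cp_c·(T_c,out − T_c,in)
ṁ_c = 2322.7 / [1.74 × (25.6 − 10.2)] = 86.679 kg/s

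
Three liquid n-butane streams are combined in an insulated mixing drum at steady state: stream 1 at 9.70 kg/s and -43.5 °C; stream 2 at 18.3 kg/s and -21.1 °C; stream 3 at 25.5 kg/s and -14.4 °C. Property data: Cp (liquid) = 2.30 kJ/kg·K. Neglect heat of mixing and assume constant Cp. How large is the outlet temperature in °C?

T_out = -22.0 °C

Energy balance with Q = 0: Σ ṁᵢCp,ᵢ(T_out − Tᵢ) = 0
T_out = Σ ṁᵢCp,ᵢTᵢ / Σ ṁᵢCp,ᵢ
      = -2703.1 / 123.05 = -21.968 °C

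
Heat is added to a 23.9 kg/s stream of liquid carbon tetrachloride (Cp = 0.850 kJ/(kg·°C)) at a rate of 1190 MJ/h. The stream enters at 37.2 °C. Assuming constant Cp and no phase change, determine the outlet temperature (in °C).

Q = 1190 MJ/h = 330.56 kJ/s
ΔT = Q/(ṁ·Cp) = 330.56/(23.9×0.850) = 16.272 K
T_out = 37.2 + 16.272 = 53.472 °C

T_out = 53.5 °C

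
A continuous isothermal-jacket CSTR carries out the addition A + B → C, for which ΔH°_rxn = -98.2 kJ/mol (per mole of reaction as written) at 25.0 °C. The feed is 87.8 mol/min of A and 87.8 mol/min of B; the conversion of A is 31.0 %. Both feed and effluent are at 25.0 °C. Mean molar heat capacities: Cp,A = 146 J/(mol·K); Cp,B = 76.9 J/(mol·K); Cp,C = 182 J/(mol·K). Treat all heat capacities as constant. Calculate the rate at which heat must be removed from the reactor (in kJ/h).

Q_out = 160000 kJ/h

Extent of reaction ξ = 0.310 × 87.8 = 27.218 mol/min
Reaction term: ξ·ΔH°_rxn = 27.218 × -98.2 = -2672.8 kJ/min
Q = ΔH = -2672.8 kJ/min = -44.547 kW
Heat removed = 160370 kJ/h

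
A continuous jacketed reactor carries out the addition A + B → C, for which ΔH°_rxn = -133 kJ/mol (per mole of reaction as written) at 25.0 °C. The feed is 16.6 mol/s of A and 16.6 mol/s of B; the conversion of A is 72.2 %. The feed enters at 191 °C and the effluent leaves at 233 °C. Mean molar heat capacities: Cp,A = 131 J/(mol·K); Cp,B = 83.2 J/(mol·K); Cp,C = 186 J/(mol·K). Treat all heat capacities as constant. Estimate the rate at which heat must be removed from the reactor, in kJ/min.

Q_out = 90900 kJ/min

Extent of reaction ξ = 0.722 × 16.6 = 11.985 mol/s
Reaction term: ξ·ΔH°_rxn = 11.985 × -133 = -1594 kJ/s
Sensible, feed 191→25 °C: -590.25 kJ/s
Outlet flows (mol/s): A 4.6148, B 4.6148, C 11.985
Sensible, products 25→233 °C: 669.29 kJ/s
Q = ΔH = -1515 kJ/s = -1515 kW
Heat removed = 90900 kJ/min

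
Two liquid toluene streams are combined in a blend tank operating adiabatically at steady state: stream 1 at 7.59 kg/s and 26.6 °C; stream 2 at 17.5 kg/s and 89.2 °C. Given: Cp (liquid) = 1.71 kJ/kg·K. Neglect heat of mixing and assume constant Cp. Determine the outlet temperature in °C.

No heat crosses the boundary, so H_out = H_in.
Σ ṁᵢCp,ᵢTᵢ = 7.59×1.71×26.6 + 17.5×1.71×89.2 = 3014.5
Σ ṁᵢCp,ᵢ = 7.59×1.71 + 17.5×1.71 = 42.904
T_out = 3014.5 / 42.904 = 70.263 °C

T_out = 70.3 °C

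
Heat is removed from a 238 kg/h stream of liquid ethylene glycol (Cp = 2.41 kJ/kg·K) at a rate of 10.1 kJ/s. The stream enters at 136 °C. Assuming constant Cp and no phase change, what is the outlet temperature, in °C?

T_out = 72.6 °C

Q = 10.1 kJ/s = 36360 kJ/h
ΔT = Q/(ṁ·Cp) = 36360/(238×2.41) = 63.391 K
T_out = 136 − 63.391 = 72.609 °C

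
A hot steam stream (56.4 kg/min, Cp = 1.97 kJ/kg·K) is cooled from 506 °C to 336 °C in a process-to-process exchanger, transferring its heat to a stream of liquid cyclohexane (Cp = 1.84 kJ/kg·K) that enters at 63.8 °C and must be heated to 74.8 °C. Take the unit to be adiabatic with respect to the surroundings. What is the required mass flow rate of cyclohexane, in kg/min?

Heat released by hot stream: Q = 56.4 × 1.97 × (506 − 336) = 18888 kJ/min
Energy balance on cold side (adiabatic exchanger): Q = ṁ_c·Cp_c·(T_c,out − T_c,in)
ṁ_c = 18888 / [1.84 × (74.8 − 63.8)] = 933.22 kg/min

ṁ_c = 933 kg/min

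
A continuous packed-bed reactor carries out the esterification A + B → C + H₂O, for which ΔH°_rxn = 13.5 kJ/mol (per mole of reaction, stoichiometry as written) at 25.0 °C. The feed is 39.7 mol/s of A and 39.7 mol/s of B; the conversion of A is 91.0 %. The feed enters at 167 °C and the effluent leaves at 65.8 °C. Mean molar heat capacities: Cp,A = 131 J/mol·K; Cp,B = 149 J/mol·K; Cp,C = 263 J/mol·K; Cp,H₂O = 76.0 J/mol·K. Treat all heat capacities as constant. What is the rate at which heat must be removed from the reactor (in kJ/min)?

Q_out = 33000 kJ/min

Extent of reaction ξ = 0.910 × 39.7 = 36.127 mol/s
Reaction term: ξ·ΔH°_rxn = 36.127 × 13.5 = 487.71 kJ/s
Sensible, feed 167→25 °C: -1578.5 kJ/s
Outlet flows (mol/s): A 3.573, B 3.573, C 36.127, H₂O 36.127
Sensible, products 25→65.8 °C: 540.5 kJ/s
Q = ΔH = -550.26 kJ/s = -550.26 kW
Heat removed = 33016 kJ/min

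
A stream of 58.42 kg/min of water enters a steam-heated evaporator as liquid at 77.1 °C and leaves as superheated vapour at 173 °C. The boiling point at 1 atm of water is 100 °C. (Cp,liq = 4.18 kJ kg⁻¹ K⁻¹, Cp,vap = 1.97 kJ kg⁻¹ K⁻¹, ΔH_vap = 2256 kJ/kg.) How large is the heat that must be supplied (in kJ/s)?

liquid 77.1→100 °C: 95.722 kJ/kg
vaporisation at 100 °C: 2256 kJ/kg
vapour 100→173 °C: 143.81 kJ/kg
Δh = 95.722 + 2256 + 143.81 = 2495.5 kJ/kg
Q = ṁ·Δh = 58.42 kg/min × 2495.5 kJ/kg = 145790 kJ/min
|Q| = 2429.8 kW

Q = 2430 kJ/s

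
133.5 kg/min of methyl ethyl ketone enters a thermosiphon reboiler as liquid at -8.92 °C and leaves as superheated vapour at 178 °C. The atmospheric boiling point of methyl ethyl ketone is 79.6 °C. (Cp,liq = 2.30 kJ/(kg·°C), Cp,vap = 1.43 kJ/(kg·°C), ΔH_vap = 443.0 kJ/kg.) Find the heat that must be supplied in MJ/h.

Q = 6310 MJ/h

liquid -8.92→79.6 °C: 203.6 kJ/kg
vaporisation at 79.6 °C: 443 kJ/kg
vapour 79.6→178 °C: 140.71 kJ/kg
Δh = 203.6 + 443 + 140.71 = 787.31 kJ/kg
Q = ṁ·Δh = 133.5 kg/min × 787.31 kJ/kg = 105110 kJ/min
|Q| = 1751.8 kW = 6306.3 MJ/h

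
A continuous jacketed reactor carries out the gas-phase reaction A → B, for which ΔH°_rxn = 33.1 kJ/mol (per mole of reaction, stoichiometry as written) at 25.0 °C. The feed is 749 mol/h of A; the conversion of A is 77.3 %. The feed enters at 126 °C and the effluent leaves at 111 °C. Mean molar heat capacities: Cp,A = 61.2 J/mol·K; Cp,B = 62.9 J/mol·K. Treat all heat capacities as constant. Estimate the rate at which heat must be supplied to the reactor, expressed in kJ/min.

Extent of reaction ξ = 0.773 × 749 = 578.98 mol/h
Reaction term: ξ·ΔH°_rxn = 578.98 × 33.1 = 19164 kJ/h
Sensible, feed 126→25 °C: -4629.7 kJ/h
Outlet flows (mol/h): A 170.02, B 578.98
Sensible, products 25→111 °C: 4026.8 kJ/h
Q = ΔH = 18561 kJ/h = 5.1559 kW
Heat supplied = 309.35 kJ/min

Q_in = 309 kJ/min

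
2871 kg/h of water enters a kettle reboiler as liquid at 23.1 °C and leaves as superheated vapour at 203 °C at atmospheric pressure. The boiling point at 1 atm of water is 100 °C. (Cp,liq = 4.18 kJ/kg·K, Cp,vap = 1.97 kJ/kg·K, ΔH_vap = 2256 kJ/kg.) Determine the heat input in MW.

liquid 23.1→100 °C: 321.44 kJ/kg
vaporisation at 100 °C: 2256 kJ/kg
vapour 100→203 °C: 202.91 kJ/kg
Δh = 321.44 + 2256 + 202.91 = 2780.4 kJ/kg
Q = ṁ·Δh = 2871 kg/h × 2780.4 kJ/kg = 7.9824e+06 kJ/h
|Q| = 2217.3 kW = 2.2173 MW

Q = 2.22 MW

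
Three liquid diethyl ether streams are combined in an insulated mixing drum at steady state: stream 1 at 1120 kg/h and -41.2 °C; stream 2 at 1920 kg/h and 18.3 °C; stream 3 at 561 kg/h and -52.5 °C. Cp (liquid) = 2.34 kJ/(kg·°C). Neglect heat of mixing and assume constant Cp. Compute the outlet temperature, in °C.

T_out = -11.2 °C

Adiabatic, steady state ⇒ Σ ṁᵢCp,ᵢ(T_out − Tᵢ) = 0
T_out = Σ ṁᵢCp,ᵢTᵢ / Σ ṁᵢCp,ᵢ
      = -94678 / 8426.3 = -11.236 °C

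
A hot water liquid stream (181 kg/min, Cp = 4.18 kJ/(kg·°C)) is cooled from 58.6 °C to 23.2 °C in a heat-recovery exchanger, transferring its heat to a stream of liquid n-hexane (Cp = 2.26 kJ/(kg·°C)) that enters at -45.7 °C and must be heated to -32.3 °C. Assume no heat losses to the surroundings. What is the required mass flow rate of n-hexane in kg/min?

Heat released by hot stream: Q = 181 × 4.18 × (58.6 − 23.2) = 26783 kJ/min
Energy balance on cold side (adiabatic exchanger): Q = ṁ_c·Cp_c·(T_c,out − T_c,in)
ṁ_c = 26783 / [2.26 × (-32.3 − -45.7)] = 884.39 kg/min

ṁ_c = 884 kg/min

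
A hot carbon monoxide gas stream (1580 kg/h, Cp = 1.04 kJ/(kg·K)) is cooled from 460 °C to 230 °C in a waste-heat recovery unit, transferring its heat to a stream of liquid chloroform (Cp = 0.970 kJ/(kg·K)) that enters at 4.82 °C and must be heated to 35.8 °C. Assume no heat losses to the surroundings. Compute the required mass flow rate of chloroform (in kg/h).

Heat released by hot stream: Q = 1580 × 1.04 × (460 − 230) = 377940 kJ/h
Energy balance on cold side (adiabatic exchanger): Q = ṁ_c·Cp_c·(T_c,out − T_c,in)
ṁ_c = 377940 / [0.970 × (35.8 − 4.82)] = 12577 kg/h

ṁ_c = 12600 kg/h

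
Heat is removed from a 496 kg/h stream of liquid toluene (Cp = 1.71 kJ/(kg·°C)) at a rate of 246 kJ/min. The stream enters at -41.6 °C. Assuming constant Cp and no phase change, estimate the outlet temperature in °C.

Q = 246 kJ/min = 14760 kJ/h
ΔT = Q/(ṁ·Cp) = 14760/(496×1.71) = 17.402 K
T_out = -41.6 − 17.402 = -59.002 °C

T_out = -59.0 °C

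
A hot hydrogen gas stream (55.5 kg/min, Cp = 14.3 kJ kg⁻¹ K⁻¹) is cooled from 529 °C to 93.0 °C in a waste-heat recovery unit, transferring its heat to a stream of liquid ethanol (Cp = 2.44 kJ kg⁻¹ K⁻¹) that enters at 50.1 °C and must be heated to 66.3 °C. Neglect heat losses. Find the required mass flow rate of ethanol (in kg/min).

Heat released by hot stream: Q = 55.5 × 14.3 × (529 − 93.0) = 346030 kJ/min
Energy balance on cold side (adiabatic exchanger): Q = ṁ_c·Cp_c·(T_c,out − T_c,in)
ṁ_c = 346030 / [2.44 × (66.3 − 50.1)] = 8754.1 kg/min

ṁ_c = 8750 kg/min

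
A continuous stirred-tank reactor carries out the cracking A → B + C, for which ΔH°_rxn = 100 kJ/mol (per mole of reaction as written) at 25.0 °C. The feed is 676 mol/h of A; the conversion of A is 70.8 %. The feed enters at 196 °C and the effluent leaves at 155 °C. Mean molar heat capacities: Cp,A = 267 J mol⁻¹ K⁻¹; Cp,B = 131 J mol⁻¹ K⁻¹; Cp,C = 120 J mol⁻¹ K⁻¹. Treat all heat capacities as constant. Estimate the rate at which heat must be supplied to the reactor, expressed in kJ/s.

Q_in = 11.0 kJ/s

Extent of reaction ξ = 0.708 × 676 = 478.61 mol/h
Reaction term: ξ·ΔH°_rxn = 478.61 × 100 = 47861 kJ/h
Sensible, feed 196→25 °C: -30864 kJ/h
Outlet flows (mol/h): A 197.39, B 478.61, C 478.61
Sensible, products 25→155 °C: 22468 kJ/h
Q = ΔH = 39465 kJ/h = 10.963 kW
Heat supplied = 10.963 kJ/s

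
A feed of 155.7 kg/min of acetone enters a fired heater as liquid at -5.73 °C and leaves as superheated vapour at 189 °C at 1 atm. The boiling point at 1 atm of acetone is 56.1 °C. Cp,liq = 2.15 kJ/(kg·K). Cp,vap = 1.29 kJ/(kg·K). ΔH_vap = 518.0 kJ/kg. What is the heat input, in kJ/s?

liquid -5.73→56.1 °C: 132.93 kJ/kg
vaporisation at 56.1 °C: 518 kJ/kg
vapour 56.1→189 °C: 171.44 kJ/kg
Δh = 132.93 + 518 + 171.44 = 822.38 kJ/kg
Q = ṁ·Δh = 155.7 kg/min × 822.38 kJ/kg = 128040 kJ/min
|Q| = 2134.1 kW

Q = 2130 kJ/s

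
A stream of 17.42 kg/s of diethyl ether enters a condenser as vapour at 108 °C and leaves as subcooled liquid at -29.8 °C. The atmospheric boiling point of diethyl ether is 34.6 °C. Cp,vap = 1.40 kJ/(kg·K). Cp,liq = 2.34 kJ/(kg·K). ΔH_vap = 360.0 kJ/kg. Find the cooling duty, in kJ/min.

vapour 108→34.6 °C: -102.76 kJ/kg
condensation at 34.6 °C: -360 kJ/kg
liquid 34.6→-29.8 °C: -150.7 kJ/kg
Δh = -102.76 + -360 + -150.7 = -613.46 kJ/kg
Q = ṁ·Δh = 17.42 kg/s × -613.46 kJ/kg = -10686 kJ/s
|Q| = 10686 kW = 641180 kJ/min

Q_c = 641000 kJ/min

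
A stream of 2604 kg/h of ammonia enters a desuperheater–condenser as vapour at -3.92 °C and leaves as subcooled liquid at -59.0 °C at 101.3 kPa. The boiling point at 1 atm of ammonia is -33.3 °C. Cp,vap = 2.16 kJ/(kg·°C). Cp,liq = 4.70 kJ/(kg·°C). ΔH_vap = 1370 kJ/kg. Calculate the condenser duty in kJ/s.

Q_c = 1120 kJ/s

vapour -3.92→-33.3 °C: -63.461 kJ/kg
condensation at -33.3 °C: -1370 kJ/kg
liquid -33.3→-59.0 °C: -120.79 kJ/kg
Δh = -63.461 + -1370 + -120.79 = -1554.3 kJ/kg
Q = ṁ·Δh = 2604 kg/h × -1554.3 kJ/kg = -4.0473e+06 kJ/h
|Q| = 1124.2 kW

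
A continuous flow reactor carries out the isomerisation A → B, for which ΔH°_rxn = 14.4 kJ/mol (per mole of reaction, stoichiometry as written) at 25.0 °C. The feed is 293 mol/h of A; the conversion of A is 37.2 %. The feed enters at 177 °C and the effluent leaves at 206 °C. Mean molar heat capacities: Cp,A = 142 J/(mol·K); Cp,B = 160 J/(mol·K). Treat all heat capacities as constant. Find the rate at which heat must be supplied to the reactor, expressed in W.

Extent of reaction ξ = 0.372 × 293 = 109 mol/h
Reaction term: ξ·ΔH°_rxn = 109 × 14.4 = 1569.5 kJ/h
Sensible, feed 177→25 °C: -6324.1 kJ/h
Outlet flows (mol/h): A 184, B 109
Sensible, products 25→206 °C: 7885.8 kJ/h
Q = ΔH = 3131.2 kJ/h = 0.86978 kW
Heat supplied = 869.78 W

Q_in = 870 W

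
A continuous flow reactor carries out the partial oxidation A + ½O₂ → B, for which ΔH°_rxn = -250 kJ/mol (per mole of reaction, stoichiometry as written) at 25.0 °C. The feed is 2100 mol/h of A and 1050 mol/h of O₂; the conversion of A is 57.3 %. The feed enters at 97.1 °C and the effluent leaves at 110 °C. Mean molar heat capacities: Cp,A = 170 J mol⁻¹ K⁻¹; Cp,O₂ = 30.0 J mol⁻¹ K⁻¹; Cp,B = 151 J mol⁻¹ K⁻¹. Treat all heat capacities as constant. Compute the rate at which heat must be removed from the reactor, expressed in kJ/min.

Q_out = 4990 kJ/min

Extent of reaction ξ = 0.573 × 2100 = 1203.3 mol/h
Reaction term: ξ·ΔH°_rxn = 1203.3 × -250 = -300820 kJ/h
Sensible, feed 97.1→25 °C: -28011 kJ/h
Outlet flows (mol/h): A 896.7, O₂ 448.35, B 1203.3
Sensible, products 25→110 °C: 29545 kJ/h
Q = ΔH = -299290 kJ/h = -83.136 kW
Heat removed = 4988.2 kJ/min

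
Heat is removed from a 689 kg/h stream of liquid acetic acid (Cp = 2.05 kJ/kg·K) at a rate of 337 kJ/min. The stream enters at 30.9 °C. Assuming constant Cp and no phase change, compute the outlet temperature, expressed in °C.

Q = 337 kJ/min = 20220 kJ/h
ΔT = Q/(ṁ·Cp) = 20220/(689×2.05) = 14.316 K
T_out = 30.9 − 14.316 = 16.584 °C

T_out = 16.6 °C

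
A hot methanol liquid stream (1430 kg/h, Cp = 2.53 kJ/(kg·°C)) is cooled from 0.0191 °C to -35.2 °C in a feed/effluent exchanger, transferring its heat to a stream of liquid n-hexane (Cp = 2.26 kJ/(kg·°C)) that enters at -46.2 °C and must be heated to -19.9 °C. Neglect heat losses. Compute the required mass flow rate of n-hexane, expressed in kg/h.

Heat released by hot stream: Q = 1430 × 2.53 × (0.0191 − -35.2) = 127420 kJ/h
Energy balance on cold side (adiabatic exchanger): Q = ṁ_c·Cp_c·(T_c,out − T_c,in)
ṁ_c = 127420 / [2.26 × (-19.9 − -46.2)] = 2143.7 kg/h

ṁ_c = 2140 kg/h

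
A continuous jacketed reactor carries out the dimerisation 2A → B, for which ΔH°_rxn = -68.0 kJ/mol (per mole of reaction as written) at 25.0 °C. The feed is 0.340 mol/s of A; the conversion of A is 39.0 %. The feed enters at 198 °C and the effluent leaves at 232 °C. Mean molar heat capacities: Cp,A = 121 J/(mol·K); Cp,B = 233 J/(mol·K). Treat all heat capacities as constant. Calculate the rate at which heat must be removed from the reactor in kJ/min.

Q_out = 194 kJ/min

Extent of reaction ξ = 0.390 × 0.340 / 2 = 0.0663 mol/s
Reaction term: ξ·ΔH°_rxn = 0.0663 × -68.0 = -4.5084 kJ/s
Sensible, feed 198→25 °C: -7.1172 kJ/s
Outlet flows (mol/s): A 0.2074, B 0.0663
Sensible, products 25→232 °C: 8.3925 kJ/s
Q = ΔH = -3.2332 kJ/s = -3.2332 kW
Heat removed = 193.99 kJ/min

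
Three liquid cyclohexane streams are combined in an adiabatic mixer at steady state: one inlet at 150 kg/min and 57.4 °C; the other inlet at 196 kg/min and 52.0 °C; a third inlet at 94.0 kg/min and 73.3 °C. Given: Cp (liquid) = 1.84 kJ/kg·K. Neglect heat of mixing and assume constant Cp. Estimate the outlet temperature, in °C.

Energy balance with Q = 0: Σ ṁᵢCp,ᵢ(T_out − Tᵢ) = 0
T_out = Σ ṁᵢCp,ᵢTᵢ / Σ ṁᵢCp,ᵢ
      = 47274 / 809.6 = 58.391 °C

T_out = 58.4 °C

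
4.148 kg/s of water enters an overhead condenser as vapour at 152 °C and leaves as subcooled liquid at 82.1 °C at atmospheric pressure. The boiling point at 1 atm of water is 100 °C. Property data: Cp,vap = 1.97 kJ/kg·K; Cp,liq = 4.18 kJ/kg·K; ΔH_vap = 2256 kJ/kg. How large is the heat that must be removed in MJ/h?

vapour 152→100 °C: -102.44 kJ/kg
condensation at 100 °C: -2256 kJ/kg
liquid 100→82.1 °C: -74.822 kJ/kg
Δh = -102.44 + -2256 + -74.822 = -2433.3 kJ/kg
Q = ṁ·Δh = 4.148 kg/s × -2433.3 kJ/kg = -10093 kJ/s
|Q| = 10093 kW = 36335 MJ/h

Q_c = 36300 MJ/h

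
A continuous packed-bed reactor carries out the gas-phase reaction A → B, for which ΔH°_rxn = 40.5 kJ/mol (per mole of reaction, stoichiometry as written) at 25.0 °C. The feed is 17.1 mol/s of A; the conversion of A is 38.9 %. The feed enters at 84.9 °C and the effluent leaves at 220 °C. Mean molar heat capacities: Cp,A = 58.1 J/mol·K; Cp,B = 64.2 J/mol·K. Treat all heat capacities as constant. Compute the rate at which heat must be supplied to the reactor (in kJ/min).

Q_in = 24700 kJ/min

Extent of reaction ξ = 0.389 × 17.1 = 6.6519 mol/s
Reaction term: ξ·ΔH°_rxn = 6.6519 × 40.5 = 269.4 kJ/s
Sensible, feed 84.9→25 °C: -59.511 kJ/s
Outlet flows (mol/s): A 10.448, B 6.6519
Sensible, products 25→220 °C: 201.65 kJ/s
Q = ΔH = 411.54 kJ/s = 411.54 kW
Heat supplied = 24692 kJ/min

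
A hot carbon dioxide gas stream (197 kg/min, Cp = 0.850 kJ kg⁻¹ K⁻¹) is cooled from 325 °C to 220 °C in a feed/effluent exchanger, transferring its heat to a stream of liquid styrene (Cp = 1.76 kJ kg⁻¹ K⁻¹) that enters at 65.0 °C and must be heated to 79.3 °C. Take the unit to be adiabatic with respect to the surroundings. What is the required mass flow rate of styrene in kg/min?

ṁ_c = 699 kg/min

Heat released by hot stream: Q = 197 × 0.850 × (325 − 220) = 17582 kJ/min
Energy balance on cold side (adiabatic exchanger): Q = ṁ_c·Cp_c·(T_c,out − T_c,in)
ṁ_c = 17582 / [1.76 × (79.3 − 65.0)] = 698.6 kg/min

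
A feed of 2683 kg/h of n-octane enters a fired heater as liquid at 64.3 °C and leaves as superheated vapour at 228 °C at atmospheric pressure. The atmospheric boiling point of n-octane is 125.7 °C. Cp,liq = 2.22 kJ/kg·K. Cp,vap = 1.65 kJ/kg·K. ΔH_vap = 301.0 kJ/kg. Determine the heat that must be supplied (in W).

liquid 64.3→125.7 °C: 136.31 kJ/kg
vaporisation at 125.7 °C: 301 kJ/kg
vapour 125.7→228 °C: 168.79 kJ/kg
Δh = 136.31 + 301 + 168.79 = 606.1 kJ/kg
Q = ṁ·Δh = 2683 kg/h × 606.1 kJ/kg = 1.6262e+06 kJ/h
|Q| = 451.72 kW = 451720 W

Q = 452000 W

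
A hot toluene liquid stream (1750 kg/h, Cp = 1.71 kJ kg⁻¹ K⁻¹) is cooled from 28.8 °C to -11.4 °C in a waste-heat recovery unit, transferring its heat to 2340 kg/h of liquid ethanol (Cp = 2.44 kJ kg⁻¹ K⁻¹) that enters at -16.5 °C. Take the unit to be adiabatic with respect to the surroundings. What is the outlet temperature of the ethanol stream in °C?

T_c,out = 4.57 °C

Heat released by hot stream: Q = 1750 × 1.71 × (28.8 − -11.4) = 120300 kJ/h
Energy balance on cold side (adiabatic exchanger): Q = ṁ_c·Cp_c·(T_c,out − T_c,in)
T_c,out = -16.5 + 120300/(2340 × 2.44) = 4.5695 °C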